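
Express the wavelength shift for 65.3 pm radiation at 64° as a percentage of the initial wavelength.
2.0868%

Calculate the Compton shift:
Δλ = λ_C(1 - cos(64°))
Δλ = 2.4263 × (1 - cos(64°))
Δλ = 2.4263 × 0.5616
Δλ = 1.3627 pm

Percentage change:
(Δλ/λ₀) × 100 = (1.3627/65.3) × 100
= 2.0868%

(Intermediate values are shown rounded; full precision is carried through to the final answer.)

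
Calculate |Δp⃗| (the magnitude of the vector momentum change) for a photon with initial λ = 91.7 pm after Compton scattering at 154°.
1.3745e-23 kg·m/s

Photon momentum magnitude is p = h/λ.

Initial momentum:
p₀ = h/λ = 6.6261e-34/9.1700e-11 = 7.2258e-24 kg·m/s

After scattering:
λ' = λ + Δλ = 91.7 + 4.6071 = 96.3071 pm
p' = h/λ' = 6.6261e-34/9.6307e-11 = 6.8801e-24 kg·m/s

Momentum is a vector; the scattered photon's direction makes angle θ = 154° with the incident direction. The magnitude of the vector change Δp⃗ = p⃗₀ − p⃗' is found from the law of cosines:
|Δp⃗|² = p₀² + p'² − 2p₀p'cos θ
|Δp⃗|² = (7.2258e-24)² + (6.8801e-24)² − 2·7.2258e-24·6.8801e-24·cos(154°)
|Δp⃗| = 1.3745e-23 kg·m/s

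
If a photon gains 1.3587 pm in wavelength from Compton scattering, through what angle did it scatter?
63.90°

From the Compton formula Δλ = λ_C(1 - cos θ), we can solve for θ:

cos θ = 1 - Δλ/λ_C

Given:
- Δλ = 1.3587 pm
- λ_C = h/(m_e·c) ≈ 2.42631024 pm

cos θ = 1 - 1.3587/2.42631024
cos θ = 1 - 0.559986
cos θ = 0.440014

θ = arccos(0.440014)
θ = 63.90°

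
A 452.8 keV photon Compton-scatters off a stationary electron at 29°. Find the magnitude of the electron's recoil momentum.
1.1748e-22 kg·m/s

The electron is initially at rest, so by conservation of momentum:
p⃗_e = p⃗₀ − p⃗'  (incident photon momentum minus scattered photon momentum)

Photon momentum magnitudes (p = h/λ = E/c):
λ₀ = hc/E₀ = 2.7382 pm → p₀ = h/λ₀ = 2.4199e-22 kg·m/s
Δλ = λ_C(1 − cos 29°) = 0.3042 pm
λ' = 3.0424 pm → p' = h/λ' = 2.1779e-22 kg·m/s

The scattered photon makes angle θ = 29° with the incident direction, so by the law of cosines:
|p⃗_e|² = p₀² + p'² − 2p₀p'cos θ
|p⃗_e|² = (2.4199e-22)² + (2.1779e-22)² − 2·2.4199e-22·2.1779e-22·cos(29°)
|p⃗_e| = 1.1748e-22 kg·m/s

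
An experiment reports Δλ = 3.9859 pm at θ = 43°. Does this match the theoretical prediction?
No, inconsistent

Calculate the expected shift for θ = 43°:

Δλ_expected = λ_C(1 - cos(43°))
Δλ_expected = 2.4263 × (1 - cos(43°))
Δλ_expected = 2.4263 × 0.2686
Δλ_expected = 0.6518 pm

Given shift: 3.9859 pm
Expected shift: 0.6518 pm
Difference: 3.3341 pm

The values do not match. The given shift corresponds to θ ≈ 130.0°, not 43°.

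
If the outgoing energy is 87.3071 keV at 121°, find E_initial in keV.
117.8000 keV

Convert final energy to wavelength (hc ≈ 1239.842 keV·pm):
λ' = hc/E' = 1239.842 / 87.3071 = 14.2009 pm

Calculate the Compton shift:
Δλ = λ_C(1 - cos(121°))
Δλ = 2.4263 × (1 - cos(121°))
Δλ = 3.6760 pm

Initial wavelength:
λ = λ' - Δλ = 14.2009 - 3.6760 = 10.5250 pm

Initial energy:
E = hc/λ = 1239.842 / 10.5250 = 117.8000 keV

(Intermediate values are shown rounded; full precision is carried through to the final answer.)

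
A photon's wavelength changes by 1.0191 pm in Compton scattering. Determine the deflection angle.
54.55°

From the Compton formula Δλ = λ_C(1 - cos θ), we can solve for θ:

cos θ = 1 - Δλ/λ_C

Given:
- Δλ = 1.0191 pm
- λ_C = h/(m_e·c) ≈ 2.42631024 pm

cos θ = 1 - 1.0191/2.42631024
cos θ = 1 - 0.420020
cos θ = 0.579980

θ = arccos(0.579980)
θ = 54.55°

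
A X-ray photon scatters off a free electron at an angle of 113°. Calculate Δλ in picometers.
3.3743 pm

Using the Compton scattering formula:
Δλ = λ_C(1 - cos θ)

where λ_C = h/(m_e·c) ≈ 2.4263 pm is the Compton wavelength of an electron.

For θ = 113°:
cos(113°) = -0.3907
1 - cos(113°) = 1.3907

Δλ = 2.4263 × 1.3907
Δλ = 3.3743 pm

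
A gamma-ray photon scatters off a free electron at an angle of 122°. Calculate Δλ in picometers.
3.7121 pm

Using the Compton scattering formula:
Δλ = λ_C(1 - cos θ)

where λ_C = h/(m_e·c) ≈ 2.4263 pm is the Compton wavelength of an electron.

For θ = 122°:
cos(122°) = -0.5299
1 - cos(122°) = 1.5299

Δλ = 2.4263 × 1.5299
Δλ = 3.7121 pm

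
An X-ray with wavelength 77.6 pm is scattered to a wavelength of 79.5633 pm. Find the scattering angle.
79.00°

First find the wavelength shift:
Δλ = λ' - λ = 79.5633 - 77.6 = 1.9633 pm

Using Δλ = λ_C(1 - cos θ), with λ_C = h/(m_e·c) ≈ 2.42631024 pm:
cos θ = 1 - Δλ/λ_C
cos θ = 1 - 1.9633/2.42631024
cos θ = 0.190829

θ = arccos(0.190829)
θ = 79.00°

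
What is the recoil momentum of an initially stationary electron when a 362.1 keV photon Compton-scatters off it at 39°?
1.2293e-22 kg·m/s

The electron is initially at rest, so by conservation of momentum:
p⃗_e = p⃗₀ − p⃗'  (incident photon momentum minus scattered photon momentum)

Photon momentum magnitudes (p = h/λ = E/c):
λ₀ = hc/E₀ = 3.4240 pm → p₀ = h/λ₀ = 1.9352e-22 kg·m/s
Δλ = λ_C(1 − cos 39°) = 0.5407 pm
λ' = 3.9647 pm → p' = h/λ' = 1.6712e-22 kg·m/s

The scattered photon makes angle θ = 39° with the incident direction, so by the law of cosines:
|p⃗_e|² = p₀² + p'² − 2p₀p'cos θ
|p⃗_e|² = (1.9352e-22)² + (1.6712e-22)² − 2·1.9352e-22·1.6712e-22·cos(39°)
|p⃗_e| = 1.2293e-22 kg·m/s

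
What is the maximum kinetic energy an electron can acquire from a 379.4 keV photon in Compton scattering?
226.7199 keV

Maximum energy transfer occurs at θ = 180° (backscattering).

Initial photon: E₀ = 379.4 keV → λ₀ = 3.2679 pm

Maximum Compton shift (at 180°):
Δλ_max = 2λ_C = 2 × 2.4263 = 4.8526 pm

Final wavelength:
λ' = 3.2679 + 4.8526 = 8.1205 pm

Minimum photon energy (maximum energy to electron):
E'_min = hc/λ' = 152.6801 keV

Maximum electron kinetic energy:
K_max = E₀ - E'_min = 379.4000 - 152.6801 = 226.7199 keV

(Intermediate values are shown rounded; full precision is carried through to the final answer.)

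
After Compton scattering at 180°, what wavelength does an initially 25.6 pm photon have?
30.4526 pm

Using the Compton formula: λ' = λ + λ_C(1 − cos θ)

For θ = 180°, cos θ = -1 (exact) = -1.0000, so:
1 − cos 180° = 1 − (-1) = 2.0000

Δλ = λ_C × 2.0000 = 2.4263 × 2.0000 = 4.8526 pm

λ' = 25.6 + 4.8526 = 30.4526 pm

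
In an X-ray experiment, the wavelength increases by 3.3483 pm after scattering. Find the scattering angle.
112.33°

From the Compton formula Δλ = λ_C(1 - cos θ), we can solve for θ:

cos θ = 1 - Δλ/λ_C

Given:
- Δλ = 3.3483 pm
- λ_C = h/(m_e·c) ≈ 2.42631024 pm

cos θ = 1 - 3.3483/2.42631024
cos θ = 1 - 1.379997
cos θ = -0.379997

θ = arccos(-0.379997)
θ = 112.33°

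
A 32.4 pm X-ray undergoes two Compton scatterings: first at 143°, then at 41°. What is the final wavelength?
37.3592 pm

Apply Compton shift twice:

First scattering at θ₁ = 143°:
Δλ₁ = λ_C(1 - cos(143°))
Δλ₁ = 2.4263 × 1.7986
Δλ₁ = 4.3640 pm

After first scattering:
λ₁ = 32.4 + 4.3640 = 36.7640 pm

Second scattering at θ₂ = 41°:
Δλ₂ = λ_C(1 - cos(41°))
Δλ₂ = 2.4263 × 0.2453
Δλ₂ = 0.5952 pm

Final wavelength:
λ₂ = 36.7640 + 0.5952 = 37.3592 pm

Total shift: Δλ_total = 4.3640 + 0.5952 = 4.9592 pm

(Intermediate values are shown rounded; full precision is carried through to the final answer.)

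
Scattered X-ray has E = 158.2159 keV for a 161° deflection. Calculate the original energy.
397.9003 keV

Convert final energy to wavelength (hc ≈ 1239.842 keV·pm):
λ' = hc/E' = 1239.842 / 158.2159 = 7.8364 pm

Calculate the Compton shift:
Δλ = λ_C(1 - cos(161°))
Δλ = 2.4263 × (1 - cos(161°))
Δλ = 4.7204 pm

Initial wavelength:
λ = λ' - Δλ = 7.8364 - 4.7204 = 3.1160 pm

Initial energy:
E = hc/λ = 1239.842 / 3.1160 = 397.9003 keV

(Intermediate values are shown rounded; full precision is carried through to the final answer.)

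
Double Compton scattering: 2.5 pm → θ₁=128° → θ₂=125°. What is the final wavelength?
10.2381 pm

Apply Compton shift twice:

First scattering at θ₁ = 128°:
Δλ₁ = λ_C(1 - cos(128°))
Δλ₁ = 2.4263 × 1.6157
Δλ₁ = 3.9201 pm

After first scattering:
λ₁ = 2.5 + 3.9201 = 6.4201 pm

Second scattering at θ₂ = 125°:
Δλ₂ = λ_C(1 - cos(125°))
Δλ₂ = 2.4263 × 1.5736
Δλ₂ = 3.8180 pm

Final wavelength:
λ₂ = 6.4201 + 3.8180 = 10.2381 pm

Total shift: Δλ_total = 3.9201 + 3.8180 = 7.7381 pm

(Intermediate values are shown rounded; full precision is carried through to the final answer.)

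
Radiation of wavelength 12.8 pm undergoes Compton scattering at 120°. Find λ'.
16.4395 pm

Using the Compton formula: λ' = λ + λ_C(1 − cos θ)

For θ = 120°, cos θ = -1/2 (exact) = -0.5000, so:
1 − cos 120° = 1 − (-1/2) = 1.5000

Δλ = λ_C × 1.5000 = 2.4263 × 1.5000 = 3.6395 pm

λ' = 12.8 + 3.6395 = 16.4395 pm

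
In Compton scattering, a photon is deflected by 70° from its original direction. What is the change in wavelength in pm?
1.5965 pm

Using the Compton scattering formula:
Δλ = λ_C(1 - cos θ)

where λ_C = h/(m_e·c) ≈ 2.4263 pm is the Compton wavelength of an electron.

For θ = 70°:
cos(70°) = 0.3420
1 - cos(70°) = 0.6580

Δλ = 2.4263 × 0.6580
Δλ = 1.5965 pm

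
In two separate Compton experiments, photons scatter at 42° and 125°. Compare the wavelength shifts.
125° produces the larger shift by a factor of 6.126

Calculate both shifts using Δλ = λ_C(1 - cos θ):

For θ₁ = 42°:
Δλ₁ = 2.4263 × (1 - cos(42°))
Δλ₁ = 2.4263 × 0.2569
Δλ₁ = 0.6232 pm

For θ₂ = 125°:
Δλ₂ = 2.4263 × (1 - cos(125°))
Δλ₂ = 2.4263 × 1.5736
Δλ₂ = 3.8180 pm

The 125° angle produces the larger shift.
Ratio: 3.8180/0.6232 = 6.126

(Intermediate values are shown rounded; full precision is carried through to the final answer.)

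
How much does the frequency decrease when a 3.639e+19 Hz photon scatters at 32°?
1.559e+18 Hz (decrease)

Convert frequency to wavelength (c = 299792458 m/s):
λ₀ = c/f₀ = 299792458/3.639e+19 = 8.2383198e-12 m = 8.2383 pm

Calculate Compton shift:
Δλ = λ_C(1 - cos(32°)) = 0.3687 pm

Final wavelength:
λ' = λ₀ + Δλ = 8.2383 + 0.3687 = 8.6070 pm

Final frequency:
f' = c/λ' = 299792458/8.6070023e-12 = 3.4831228e+19 Hz

Frequency shift (decrease):
Δf = f₀ - f' = 3.639e+19 - 3.4831228e+19 = 1.559e+18 Hz

(Intermediate values are shown rounded; full precision is carried through to the final answer.)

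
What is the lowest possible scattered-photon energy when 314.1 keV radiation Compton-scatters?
140.8927 keV (at θ = 180°)

The scattered photon has minimum energy when its wavelength is maximum, i.e., when the Compton shift Δλ = λ_C(1 − cos θ) is maximum. This occurs at θ = 180° (backscattering), giving Δλ_max = 2λ_C = 4.8526 pm.

Initial wavelength: λ₀ = hc/E₀ = 3.9473 pm
Maximum final wavelength: λ'_max = λ₀ + 2λ_C = 3.9473 + 4.8526 = 8.7999 pm
Minimum final energy: E'_min = hc/λ'_max = 140.8927 keV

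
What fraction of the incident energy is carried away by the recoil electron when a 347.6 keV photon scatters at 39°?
0.1316 (or 13.16%)

Calculate initial and final photon energies:

Initial: E₀ = 347.6 keV → λ₀ = 3.5669 pm
Compton shift: Δλ = 0.5407 pm
Final wavelength: λ' = 4.1076 pm
Final energy: E' = 301.8426 keV

Fractional energy loss:
(E₀ - E')/E₀ = (347.6000 - 301.8426)/347.6000
= 45.7574/347.6000
= 0.1316
= 13.16%

(Intermediate values are shown rounded; full precision is carried through to the final answer.)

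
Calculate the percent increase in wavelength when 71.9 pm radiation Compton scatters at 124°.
5.2616%

Calculate the Compton shift:
Δλ = λ_C(1 - cos(124°))
Δλ = 2.4263 × (1 - cos(124°))
Δλ = 2.4263 × 1.5592
Δλ = 3.7831 pm

Percentage change:
(Δλ/λ₀) × 100 = (3.7831/71.9) × 100
= 5.2616%

(Intermediate values are shown rounded; full precision is carried through to the final answer.)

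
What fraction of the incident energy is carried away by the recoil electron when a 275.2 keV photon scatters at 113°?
0.4282 (or 42.82%)

Calculate initial and final photon energies:

Initial: E₀ = 275.2 keV → λ₀ = 4.5052 pm
Compton shift: Δλ = 3.3743 pm
Final wavelength: λ' = 7.8796 pm
Final energy: E' = 157.3486 keV

Fractional energy loss:
(E₀ - E')/E₀ = (275.2000 - 157.3486)/275.2000
= 117.8514/275.2000
= 0.4282
= 42.82%

(Intermediate values are shown rounded; full precision is carried through to the final answer.)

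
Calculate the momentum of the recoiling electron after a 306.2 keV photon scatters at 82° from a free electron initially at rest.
1.8307e-22 kg·m/s

The electron is initially at rest, so by conservation of momentum:
p⃗_e = p⃗₀ − p⃗'  (incident photon momentum minus scattered photon momentum)

Photon momentum magnitudes (p = h/λ = E/c):
λ₀ = hc/E₀ = 4.0491 pm → p₀ = h/λ₀ = 1.6364e-22 kg·m/s
Δλ = λ_C(1 − cos 82°) = 2.0886 pm
λ' = 6.1378 pm → p' = h/λ' = 1.0796e-22 kg·m/s

The scattered photon makes angle θ = 82° with the incident direction, so by the law of cosines:
|p⃗_e|² = p₀² + p'² − 2p₀p'cos θ
|p⃗_e|² = (1.6364e-22)² + (1.0796e-22)² − 2·1.6364e-22·1.0796e-22·cos(82°)
|p⃗_e| = 1.8307e-22 kg·m/s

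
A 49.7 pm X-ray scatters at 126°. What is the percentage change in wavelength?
7.7514%

Calculate the Compton shift:
Δλ = λ_C(1 - cos(126°))
Δλ = 2.4263 × (1 - cos(126°))
Δλ = 2.4263 × 1.5878
Δλ = 3.8525 pm

Percentage change:
(Δλ/λ₀) × 100 = (3.8525/49.7) × 100
= 7.7514%

(Intermediate values are shown rounded; full precision is carried through to the final answer.)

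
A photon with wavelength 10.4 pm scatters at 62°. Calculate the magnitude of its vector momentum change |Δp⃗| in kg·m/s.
6.2305e-23 kg·m/s

Photon momentum magnitude is p = h/λ.

Initial momentum:
p₀ = h/λ = 6.6261e-34/1.0400e-11 = 6.3712e-23 kg·m/s

After scattering:
λ' = λ + Δλ = 10.4 + 1.2872 = 11.6872 pm
p' = h/λ' = 6.6261e-34/1.1687e-11 = 5.6695e-23 kg·m/s

Momentum is a vector; the scattered photon's direction makes angle θ = 62° with the incident direction. The magnitude of the vector change Δp⃗ = p⃗₀ − p⃗' is found from the law of cosines:
|Δp⃗|² = p₀² + p'² − 2p₀p'cos θ
|Δp⃗|² = (6.3712e-23)² + (5.6695e-23)² − 2·6.3712e-23·5.6695e-23·cos(62°)
|Δp⃗| = 6.2305e-23 kg·m/s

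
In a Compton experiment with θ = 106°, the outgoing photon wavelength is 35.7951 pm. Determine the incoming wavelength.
32.7000 pm

From λ' = λ + Δλ, we have λ = λ' - Δλ

First calculate the Compton shift:
Δλ = λ_C(1 - cos θ)
Δλ = 2.4263 × (1 - cos(106°))
Δλ = 2.4263 × 1.2756
Δλ = 3.0951 pm

Initial wavelength:
λ = λ' - Δλ
λ = 35.7951 - 3.0951
λ = 32.7000 pm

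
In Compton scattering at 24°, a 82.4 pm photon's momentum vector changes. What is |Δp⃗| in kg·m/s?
3.3396e-24 kg·m/s

Photon momentum magnitude is p = h/λ.

Initial momentum:
p₀ = h/λ = 6.6261e-34/8.2400e-11 = 8.0413e-24 kg·m/s

After scattering:
λ' = λ + Δλ = 82.4 + 0.2098 = 82.6098 pm
p' = h/λ' = 6.6261e-34/8.2610e-11 = 8.0209e-24 kg·m/s

Momentum is a vector; the scattered photon's direction makes angle θ = 24° with the incident direction. The magnitude of the vector change Δp⃗ = p⃗₀ − p⃗' is found from the law of cosines:
|Δp⃗|² = p₀² + p'² − 2p₀p'cos θ
|Δp⃗|² = (8.0413e-24)² + (8.0209e-24)² − 2·8.0413e-24·8.0209e-24·cos(24°)
|Δp⃗| = 3.3396e-24 kg·m/s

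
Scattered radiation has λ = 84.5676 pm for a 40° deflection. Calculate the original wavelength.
84.0000 pm

From λ' = λ + Δλ, we have λ = λ' - Δλ

First calculate the Compton shift:
Δλ = λ_C(1 - cos θ)
Δλ = 2.4263 × (1 - cos(40°))
Δλ = 2.4263 × 0.2340
Δλ = 0.5676 pm

Initial wavelength:
λ = λ' - Δλ
λ = 84.5676 - 0.5676
λ = 84.0000 pm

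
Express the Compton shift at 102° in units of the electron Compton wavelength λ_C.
1.2079 λ_C

The Compton shift formula is:
Δλ = λ_C(1 - cos θ)

Dividing both sides by λ_C:
Δλ/λ_C = 1 - cos θ

For θ = 102°:
Δλ/λ_C = 1 - cos(102°)
Δλ/λ_C = 1 - -0.2079
Δλ/λ_C = 1.2079

This means the shift is 1.2079 × λ_C = 2.9308 pm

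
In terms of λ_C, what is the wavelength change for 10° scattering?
0.0152 λ_C

The Compton shift formula is:
Δλ = λ_C(1 - cos θ)

Dividing both sides by λ_C:
Δλ/λ_C = 1 - cos θ

For θ = 10°:
Δλ/λ_C = 1 - cos(10°)
Δλ/λ_C = 1 - 0.9848
Δλ/λ_C = 0.0152

This means the shift is 0.0152 × λ_C = 0.0369 pm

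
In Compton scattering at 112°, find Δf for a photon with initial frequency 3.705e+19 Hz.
1.081e+19 Hz (decrease)

Convert frequency to wavelength (c = 299792458 m/s):
λ₀ = c/f₀ = 299792458/3.705e+19 = 8.0915643e-12 m = 8.0916 pm

Calculate Compton shift:
Δλ = λ_C(1 - cos(112°)) = 3.3352 pm

Final wavelength:
λ' = λ₀ + Δλ = 8.0916 + 3.3352 = 11.4268 pm

Final frequency:
f' = c/λ' = 299792458/1.1426786e-11 = 2.6235938e+19 Hz

Frequency shift (decrease):
Δf = f₀ - f' = 3.705e+19 - 2.6235938e+19 = 1.081e+19 Hz

(Intermediate values are shown rounded; full precision is carried through to the final answer.)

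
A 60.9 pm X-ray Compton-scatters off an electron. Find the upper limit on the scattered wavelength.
65.7526 pm (at θ = 180°)

The Compton shift is Δλ = λ_C(1 − cos θ).

Since cos θ ranges from −1 to 1, the factor (1 − cos θ) ranges from 0 to 2; the maximum shift occurs at θ = 180° (backscattering):
Δλ_max = 2λ_C = 2 × 2.4263 pm = 4.8526 pm

Maximum scattered wavelength:
λ'_max = λ₀ + Δλ_max = 60.9 + 4.8526 = 65.7526 pm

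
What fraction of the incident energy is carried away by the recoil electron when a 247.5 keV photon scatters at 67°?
0.2279 (or 22.79%)

Calculate initial and final photon energies:

Initial: E₀ = 247.5 keV → λ₀ = 5.0095 pm
Compton shift: Δλ = 1.4783 pm
Final wavelength: λ' = 6.4877 pm
Final energy: E' = 191.1054 keV

Fractional energy loss:
(E₀ - E')/E₀ = (247.5000 - 191.1054)/247.5000
= 56.3946/247.5000
= 0.2279
= 22.79%

(Intermediate values are shown rounded; full precision is carried through to the final answer.)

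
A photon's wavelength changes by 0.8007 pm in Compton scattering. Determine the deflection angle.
47.93°

From the Compton formula Δλ = λ_C(1 - cos θ), we can solve for θ:

cos θ = 1 - Δλ/λ_C

Given:
- Δλ = 0.8007 pm
- λ_C = h/(m_e·c) ≈ 2.42631024 pm

cos θ = 1 - 0.8007/2.42631024
cos θ = 1 - 0.330007
cos θ = 0.669993

θ = arccos(0.669993)
θ = 47.93°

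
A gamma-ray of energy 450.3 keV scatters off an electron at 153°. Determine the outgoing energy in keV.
168.8804 keV

First convert energy to wavelength:
λ = hc/E, with hc ≈ 1239.842 keV·pm (i.e. 1239.842 eV·nm)

For E = 450.3 keV = 450300 eV:
λ = 1239.842 keV·pm / 450.3 keV
λ = 2.7534 pm

Calculate the Compton shift:
Δλ = λ_C(1 - cos(153°)) = 2.4263 × 1.8910
Δλ = 4.5882 pm

Final wavelength:
λ' = 2.7534 + 4.5882 = 7.3415 pm

Final energy:
E' = hc/λ' = 1239.842 / 7.3415 = 168.8804 keV

(Intermediate values are shown rounded; full precision is carried through to the final answer.)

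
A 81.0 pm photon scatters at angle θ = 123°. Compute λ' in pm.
84.7478 pm

Using the Compton scattering formula:
λ' = λ + Δλ = λ + λ_C(1 - cos θ)

Given:
- Initial wavelength λ = 81.0 pm
- Scattering angle θ = 123°
- Compton wavelength λ_C ≈ 2.4263 pm

Calculate the shift:
Δλ = 2.4263 × (1 - cos(123°))
Δλ = 2.4263 × 1.5446
Δλ = 3.7478 pm

Final wavelength:
λ' = 81.0 + 3.7478 = 84.7478 pm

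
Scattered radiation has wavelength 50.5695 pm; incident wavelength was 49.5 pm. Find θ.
56.00°

First find the wavelength shift:
Δλ = λ' - λ = 50.5695 - 49.5 = 1.0695 pm

Using Δλ = λ_C(1 - cos θ), with λ_C = h/(m_e·c) ≈ 2.42631024 pm:
cos θ = 1 - Δλ/λ_C
cos θ = 1 - 1.0695/2.42631024
cos θ = 0.559207

θ = arccos(0.559207)
θ = 56.00°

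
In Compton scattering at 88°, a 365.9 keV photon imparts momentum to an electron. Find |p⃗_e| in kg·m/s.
2.2368e-22 kg·m/s

The electron is initially at rest, so by conservation of momentum:
p⃗_e = p⃗₀ − p⃗'  (incident photon momentum minus scattered photon momentum)

Photon momentum magnitudes (p = h/λ = E/c):
λ₀ = hc/E₀ = 3.3885 pm → p₀ = h/λ₀ = 1.9555e-22 kg·m/s
Δλ = λ_C(1 − cos 88°) = 2.3416 pm
λ' = 5.7301 pm → p' = h/λ' = 1.1564e-22 kg·m/s

The scattered photon makes angle θ = 88° with the incident direction, so by the law of cosines:
|p⃗_e|² = p₀² + p'² − 2p₀p'cos θ
|p⃗_e|² = (1.9555e-22)² + (1.1564e-22)² − 2·1.9555e-22·1.1564e-22·cos(88°)
|p⃗_e| = 2.2368e-22 kg·m/s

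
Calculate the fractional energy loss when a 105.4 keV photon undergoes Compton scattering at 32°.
0.0304 (or 3.04%)

Calculate initial and final photon energies:

Initial: E₀ = 105.4 keV → λ₀ = 11.7632 pm
Compton shift: Δλ = 0.3687 pm
Final wavelength: λ' = 12.1319 pm
Final energy: E' = 102.1969 keV

Fractional energy loss:
(E₀ - E')/E₀ = (105.4000 - 102.1969)/105.4000
= 3.2031/105.4000
= 0.0304
= 3.04%

(Intermediate values are shown rounded; full precision is carried through to the final answer.)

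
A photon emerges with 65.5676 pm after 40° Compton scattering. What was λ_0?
65.0000 pm

From λ' = λ + Δλ, we have λ = λ' - Δλ

First calculate the Compton shift:
Δλ = λ_C(1 - cos θ)
Δλ = 2.4263 × (1 - cos(40°))
Δλ = 2.4263 × 0.2340
Δλ = 0.5676 pm

Initial wavelength:
λ = λ' - Δλ
λ = 65.5676 - 0.5676
λ = 65.0000 pm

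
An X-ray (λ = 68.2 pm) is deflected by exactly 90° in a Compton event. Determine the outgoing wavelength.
70.6263 pm

Using the Compton formula: λ' = λ + λ_C(1 − cos θ)

For θ = 90°, cos θ = 0 (exact) = 0.0000, so:
1 − cos 90° = 1 − (0) = 1.0000

Δλ = λ_C × 1.0000 = 2.4263 × 1.0000 = 2.4263 pm

λ' = 68.2 + 2.4263 = 70.6263 pm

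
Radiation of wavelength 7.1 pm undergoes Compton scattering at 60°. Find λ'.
8.3132 pm

Using the Compton formula: λ' = λ + λ_C(1 − cos θ)

For θ = 60°, cos θ = 1/2 (exact) = 0.5000, so:
1 − cos 60° = 1 − (1/2) = 0.5000

Δλ = λ_C × 0.5000 = 2.4263 × 0.5000 = 1.2132 pm

λ' = 7.1 + 1.2132 = 8.3132 pm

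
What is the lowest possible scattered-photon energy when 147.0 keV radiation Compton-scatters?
93.3130 keV (at θ = 180°)

The scattered photon has minimum energy when its wavelength is maximum, i.e., when the Compton shift Δλ = λ_C(1 − cos θ) is maximum. This occurs at θ = 180° (backscattering), giving Δλ_max = 2λ_C = 4.8526 pm.

Initial wavelength: λ₀ = hc/E₀ = 8.4343 pm
Maximum final wavelength: λ'_max = λ₀ + 2λ_C = 8.4343 + 4.8526 = 13.2869 pm
Minimum final energy: E'_min = hc/λ'_max = 93.3130 keV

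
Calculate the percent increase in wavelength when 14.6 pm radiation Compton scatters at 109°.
22.0290%

Calculate the Compton shift:
Δλ = λ_C(1 - cos(109°))
Δλ = 2.4263 × (1 - cos(109°))
Δλ = 2.4263 × 1.3256
Δλ = 3.2162 pm

Percentage change:
(Δλ/λ₀) × 100 = (3.2162/14.6) × 100
= 22.0290%

(Intermediate values are shown rounded; full precision is carried through to the final answer.)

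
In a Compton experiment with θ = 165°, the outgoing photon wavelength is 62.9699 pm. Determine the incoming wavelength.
58.2000 pm

From λ' = λ + Δλ, we have λ = λ' - Δλ

First calculate the Compton shift:
Δλ = λ_C(1 - cos θ)
Δλ = 2.4263 × (1 - cos(165°))
Δλ = 2.4263 × 1.9659
Δλ = 4.7699 pm

Initial wavelength:
λ = λ' - Δλ
λ = 62.9699 - 4.7699
λ = 58.2000 pm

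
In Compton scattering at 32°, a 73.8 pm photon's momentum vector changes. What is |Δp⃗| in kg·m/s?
4.9375e-24 kg·m/s

Photon momentum magnitude is p = h/λ.

Initial momentum:
p₀ = h/λ = 6.6261e-34/7.3800e-11 = 8.9784e-24 kg·m/s

After scattering:
λ' = λ + Δλ = 73.8 + 0.3687 = 74.1687 pm
p' = h/λ' = 6.6261e-34/7.4169e-11 = 8.9338e-24 kg·m/s

Momentum is a vector; the scattered photon's direction makes angle θ = 32° with the incident direction. The magnitude of the vector change Δp⃗ = p⃗₀ − p⃗' is found from the law of cosines:
|Δp⃗|² = p₀² + p'² − 2p₀p'cos θ
|Δp⃗|² = (8.9784e-24)² + (8.9338e-24)² − 2·8.9784e-24·8.9338e-24·cos(32°)
|Δp⃗| = 4.9375e-24 kg·m/s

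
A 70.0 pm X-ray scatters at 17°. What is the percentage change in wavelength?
0.1515%

Calculate the Compton shift:
Δλ = λ_C(1 - cos(17°))
Δλ = 2.4263 × (1 - cos(17°))
Δλ = 2.4263 × 0.0437
Δλ = 0.1060 pm

Percentage change:
(Δλ/λ₀) × 100 = (0.1060/70.0) × 100
= 0.1515%

(Intermediate values are shown rounded; full precision is carried through to the final answer.)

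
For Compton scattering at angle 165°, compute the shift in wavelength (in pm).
4.7699 pm

Using the Compton scattering formula:
Δλ = λ_C(1 - cos θ)

where λ_C = h/(m_e·c) ≈ 2.4263 pm is the Compton wavelength of an electron.

For θ = 165°:
cos(165°) = -0.9659
1 - cos(165°) = 1.9659

Δλ = 2.4263 × 1.9659
Δλ = 4.7699 pm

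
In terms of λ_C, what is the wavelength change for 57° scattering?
0.4554 λ_C

The Compton shift formula is:
Δλ = λ_C(1 - cos θ)

Dividing both sides by λ_C:
Δλ/λ_C = 1 - cos θ

For θ = 57°:
Δλ/λ_C = 1 - cos(57°)
Δλ/λ_C = 1 - 0.5446
Δλ/λ_C = 0.4554

This means the shift is 0.4554 × λ_C = 1.1048 pm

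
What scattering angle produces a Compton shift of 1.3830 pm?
64.53°

From the Compton formula Δλ = λ_C(1 - cos θ), we can solve for θ:

cos θ = 1 - Δλ/λ_C

Given:
- Δλ = 1.3830 pm
- λ_C = h/(m_e·c) ≈ 2.42631024 pm

cos θ = 1 - 1.3830/2.42631024
cos θ = 1 - 0.570001
cos θ = 0.429999

θ = arccos(0.429999)
θ = 64.53°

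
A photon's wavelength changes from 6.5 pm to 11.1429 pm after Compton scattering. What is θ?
156.00°

First find the wavelength shift:
Δλ = λ' - λ = 11.1429 - 6.5 = 4.6429 pm

Using Δλ = λ_C(1 - cos θ), with λ_C = h/(m_e·c) ≈ 2.42631024 pm:
cos θ = 1 - Δλ/λ_C
cos θ = 1 - 4.6429/2.42631024
cos θ = -0.913564

θ = arccos(-0.913564)
θ = 156.00°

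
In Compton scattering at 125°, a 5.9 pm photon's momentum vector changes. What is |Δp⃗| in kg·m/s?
1.6139e-22 kg·m/s

Photon momentum magnitude is p = h/λ.

Initial momentum:
p₀ = h/λ = 6.6261e-34/5.9000e-12 = 1.1231e-22 kg·m/s

After scattering:
λ' = λ + Δλ = 5.9 + 3.8180 = 9.7180 pm
p' = h/λ' = 6.6261e-34/9.7180e-12 = 6.8184e-23 kg·m/s

Momentum is a vector; the scattered photon's direction makes angle θ = 125° with the incident direction. The magnitude of the vector change Δp⃗ = p⃗₀ − p⃗' is found from the law of cosines:
|Δp⃗|² = p₀² + p'² − 2p₀p'cos θ
|Δp⃗|² = (1.1231e-22)² + (6.8184e-23)² − 2·1.1231e-22·6.8184e-23·cos(125°)
|Δp⃗| = 1.6139e-22 kg·m/s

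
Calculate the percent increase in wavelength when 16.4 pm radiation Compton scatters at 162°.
28.8651%

Calculate the Compton shift:
Δλ = λ_C(1 - cos(162°))
Δλ = 2.4263 × (1 - cos(162°))
Δλ = 2.4263 × 1.9511
Δλ = 4.7339 pm

Percentage change:
(Δλ/λ₀) × 100 = (4.7339/16.4) × 100
= 28.8651%

(Intermediate values are shown rounded; full precision is carried through to the final answer.)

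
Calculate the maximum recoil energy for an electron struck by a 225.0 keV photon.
105.3591 keV

Maximum energy transfer occurs at θ = 180° (backscattering).

Initial photon: E₀ = 225.0 keV → λ₀ = 5.5104 pm

Maximum Compton shift (at 180°):
Δλ_max = 2λ_C = 2 × 2.4263 = 4.8526 pm

Final wavelength:
λ' = 5.5104 + 4.8526 = 10.3630 pm

Minimum photon energy (maximum energy to electron):
E'_min = hc/λ' = 119.6409 keV

Maximum electron kinetic energy:
K_max = E₀ - E'_min = 225.0000 - 119.6409 = 105.3591 keV

(Intermediate values are shown rounded; full precision is carried through to the final answer.)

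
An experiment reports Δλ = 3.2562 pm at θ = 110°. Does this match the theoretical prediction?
Yes, consistent

Calculate the expected shift for θ = 110°:

Δλ_expected = λ_C(1 - cos(110°))
Δλ_expected = 2.4263 × (1 - cos(110°))
Δλ_expected = 2.4263 × 1.3420
Δλ_expected = 3.2562 pm

Given shift: 3.2562 pm
Expected shift: 3.2562 pm
Difference: 0.0000 pm

The values match. This is consistent with Compton scattering at the stated angle.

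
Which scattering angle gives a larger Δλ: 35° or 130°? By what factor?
130° produces the larger shift by a factor of 9.084

Calculate both shifts using Δλ = λ_C(1 - cos θ):

For θ₁ = 35°:
Δλ₁ = 2.4263 × (1 - cos(35°))
Δλ₁ = 2.4263 × 0.1808
Δλ₁ = 0.4388 pm

For θ₂ = 130°:
Δλ₂ = 2.4263 × (1 - cos(130°))
Δλ₂ = 2.4263 × 1.6428
Δλ₂ = 3.9859 pm

The 130° angle produces the larger shift.
Ratio: 3.9859/0.4388 = 9.084

(Intermediate values are shown rounded; full precision is carried through to the final answer.)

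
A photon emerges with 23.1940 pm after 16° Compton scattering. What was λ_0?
23.1000 pm

From λ' = λ + Δλ, we have λ = λ' - Δλ

First calculate the Compton shift:
Δλ = λ_C(1 - cos θ)
Δλ = 2.4263 × (1 - cos(16°))
Δλ = 2.4263 × 0.0387
Δλ = 0.0940 pm

Initial wavelength:
λ = λ' - Δλ
λ = 23.1940 - 0.0940
λ = 23.1000 pm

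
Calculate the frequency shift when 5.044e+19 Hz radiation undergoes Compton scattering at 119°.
1.904e+19 Hz (decrease)

Convert frequency to wavelength (c = 299792458 m/s):
λ₀ = c/f₀ = 299792458/5.044e+19 = 5.9435460e-12 m = 5.9435 pm

Calculate Compton shift:
Δλ = λ_C(1 - cos(119°)) = 3.6026 pm

Final wavelength:
λ' = λ₀ + Δλ = 5.9435 + 3.6026 = 9.5462 pm

Final frequency:
f' = c/λ' = 299792458/9.5461547e-12 = 3.1404525e+19 Hz

Frequency shift (decrease):
Δf = f₀ - f' = 5.044e+19 - 3.1404525e+19 = 1.904e+19 Hz

(Intermediate values are shown rounded; full precision is carried through to the final answer.)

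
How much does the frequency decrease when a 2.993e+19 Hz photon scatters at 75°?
4.556e+18 Hz (decrease)

Convert frequency to wavelength (c = 299792458 m/s):
λ₀ = c/f₀ = 299792458/2.993e+19 = 1.0016454e-11 m = 10.0165 pm

Calculate Compton shift:
Δλ = λ_C(1 - cos(75°)) = 1.7983 pm

Final wavelength:
λ' = λ₀ + Δλ = 10.0165 + 1.7983 = 11.8148 pm

Final frequency:
f' = c/λ' = 299792458/1.1814789e-11 = 2.5374340e+19 Hz

Frequency shift (decrease):
Δf = f₀ - f' = 2.993e+19 - 2.5374340e+19 = 4.556e+18 Hz

(Intermediate values are shown rounded; full precision is carried through to the final answer.)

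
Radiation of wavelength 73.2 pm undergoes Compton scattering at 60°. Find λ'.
74.4132 pm

Using the Compton formula: λ' = λ + λ_C(1 − cos θ)

For θ = 60°, cos θ = 1/2 (exact) = 0.5000, so:
1 − cos 60° = 1 − (1/2) = 0.5000

Δλ = λ_C × 0.5000 = 2.4263 × 0.5000 = 1.2132 pm

λ' = 73.2 + 1.2132 = 74.4132 pm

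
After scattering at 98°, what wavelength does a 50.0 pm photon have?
52.7640 pm

Using the Compton scattering formula:
λ' = λ + Δλ = λ + λ_C(1 - cos θ)

Given:
- Initial wavelength λ = 50.0 pm
- Scattering angle θ = 98°
- Compton wavelength λ_C ≈ 2.4263 pm

Calculate the shift:
Δλ = 2.4263 × (1 - cos(98°))
Δλ = 2.4263 × 1.1392
Δλ = 2.7640 pm

Final wavelength:
λ' = 50.0 + 2.7640 = 52.7640 pm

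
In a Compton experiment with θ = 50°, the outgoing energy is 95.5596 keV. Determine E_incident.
102.4000 keV

Convert final energy to wavelength (hc ≈ 1239.842 keV·pm):
λ' = hc/E' = 1239.842 / 95.5596 = 12.9745 pm

Calculate the Compton shift:
Δλ = λ_C(1 - cos(50°))
Δλ = 2.4263 × (1 - cos(50°))
Δλ = 0.8667 pm

Initial wavelength:
λ = λ' - Δλ = 12.9745 - 0.8667 = 12.1078 pm

Initial energy:
E = hc/λ = 1239.842 / 12.1078 = 102.4000 keV

(Intermediate values are shown rounded; full precision is carried through to the final answer.)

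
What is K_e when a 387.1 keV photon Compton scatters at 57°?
99.2831 keV

By energy conservation: K_e = E_initial - E_final

First find the scattered photon energy:
Initial wavelength: λ = hc/E = 3.2029 pm
Compton shift: Δλ = λ_C(1 - cos(57°)) = 1.1048 pm
Final wavelength: λ' = 3.2029 + 1.1048 = 4.3077 pm
Final photon energy: E' = hc/λ' = 287.8169 keV

Electron kinetic energy:
K_e = E - E' = 387.1000 - 287.8169 = 99.2831 keV

(Intermediate values are shown rounded; full precision is carried through to the final answer.)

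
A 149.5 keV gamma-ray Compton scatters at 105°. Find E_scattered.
109.2608 keV

First convert energy to wavelength:
λ = hc/E, with hc ≈ 1239.842 keV·pm (i.e. 1239.842 eV·nm)

For E = 149.5 keV = 149500 eV:
λ = 1239.842 keV·pm / 149.5 keV
λ = 8.2933 pm

Calculate the Compton shift:
Δλ = λ_C(1 - cos(105°)) = 2.4263 × 1.2588
Δλ = 3.0543 pm

Final wavelength:
λ' = 8.2933 + 3.0543 = 11.3475 pm

Final energy:
E' = hc/λ' = 1239.842 / 11.3475 = 109.2608 keV

(Intermediate values are shown rounded; full precision is carried through to the final answer.)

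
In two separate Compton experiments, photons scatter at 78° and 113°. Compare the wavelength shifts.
113° produces the larger shift by a factor of 1.756

Calculate both shifts using Δλ = λ_C(1 - cos θ):

For θ₁ = 78°:
Δλ₁ = 2.4263 × (1 - cos(78°))
Δλ₁ = 2.4263 × 0.7921
Δλ₁ = 1.9219 pm

For θ₂ = 113°:
Δλ₂ = 2.4263 × (1 - cos(113°))
Δλ₂ = 2.4263 × 1.3907
Δλ₂ = 3.3743 pm

The 113° angle produces the larger shift.
Ratio: 3.3743/1.9219 = 1.756

(Intermediate values are shown rounded; full precision is carried through to the final answer.)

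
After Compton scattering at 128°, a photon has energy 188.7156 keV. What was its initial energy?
467.9001 keV

Convert final energy to wavelength (hc ≈ 1239.842 keV·pm):
λ' = hc/E' = 1239.842 / 188.7156 = 6.5699 pm

Calculate the Compton shift:
Δλ = λ_C(1 - cos(128°))
Δλ = 2.4263 × (1 - cos(128°))
Δλ = 3.9201 pm

Initial wavelength:
λ = λ' - Δλ = 6.5699 - 3.9201 = 2.6498 pm

Initial energy:
E = hc/λ = 1239.842 / 2.6498 = 467.9001 keV

(Intermediate values are shown rounded; full precision is carried through to the final answer.)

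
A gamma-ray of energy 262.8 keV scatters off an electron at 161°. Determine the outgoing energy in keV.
131.3636 keV

First convert energy to wavelength:
λ = hc/E, with hc ≈ 1239.842 keV·pm (i.e. 1239.842 eV·nm)

For E = 262.8 keV = 262800 eV:
λ = 1239.842 keV·pm / 262.8 keV
λ = 4.7178 pm

Calculate the Compton shift:
Δλ = λ_C(1 - cos(161°)) = 2.4263 × 1.9455
Δλ = 4.7204 pm

Final wavelength:
λ' = 4.7178 + 4.7204 = 9.4382 pm

Final energy:
E' = hc/λ' = 1239.842 / 9.4382 = 131.3636 keV

(Intermediate values are shown rounded; full precision is carried through to the final answer.)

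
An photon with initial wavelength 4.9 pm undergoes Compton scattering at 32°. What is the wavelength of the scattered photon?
5.2687 pm

Using the Compton scattering formula:
λ' = λ + Δλ = λ + λ_C(1 - cos θ)

Given:
- Initial wavelength λ = 4.9 pm
- Scattering angle θ = 32°
- Compton wavelength λ_C ≈ 2.4263 pm

Calculate the shift:
Δλ = 2.4263 × (1 - cos(32°))
Δλ = 2.4263 × 0.1520
Δλ = 0.3687 pm

Final wavelength:
λ' = 4.9 + 0.3687 = 5.2687 pm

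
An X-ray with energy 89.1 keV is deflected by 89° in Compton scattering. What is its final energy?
76.0679 keV

First convert energy to wavelength:
λ = hc/E, with hc ≈ 1239.842 keV·pm (i.e. 1239.842 eV·nm)

For E = 89.1 keV = 89100 eV:
λ = 1239.842 keV·pm / 89.1 keV
λ = 13.9152 pm

Calculate the Compton shift:
Δλ = λ_C(1 - cos(89°)) = 2.4263 × 0.9825
Δλ = 2.3840 pm

Final wavelength:
λ' = 13.9152 + 2.3840 = 16.2991 pm

Final energy:
E' = hc/λ' = 1239.842 / 16.2991 = 76.0679 keV

(Intermediate values are shown rounded; full precision is carried through to the final answer.)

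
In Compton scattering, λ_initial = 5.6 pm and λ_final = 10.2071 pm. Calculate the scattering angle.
154.00°

First find the wavelength shift:
Δλ = λ' - λ = 10.2071 - 5.6 = 4.6071 pm

Using Δλ = λ_C(1 - cos θ), with λ_C = h/(m_e·c) ≈ 2.42631024 pm:
cos θ = 1 - Δλ/λ_C
cos θ = 1 - 4.6071/2.42631024
cos θ = -0.898809

θ = arccos(-0.898809)
θ = 154.00°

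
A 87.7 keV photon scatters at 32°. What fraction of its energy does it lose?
0.0254 (or 2.54%)

Calculate initial and final photon energies:

Initial: E₀ = 87.7 keV → λ₀ = 14.1373 pm
Compton shift: Δλ = 0.3687 pm
Final wavelength: λ' = 14.5060 pm
Final energy: E' = 85.4710 keV

Fractional energy loss:
(E₀ - E')/E₀ = (87.7000 - 85.4710)/87.7000
= 2.2290/87.7000
= 0.0254
= 2.54%

(Intermediate values are shown rounded; full precision is carried through to the final answer.)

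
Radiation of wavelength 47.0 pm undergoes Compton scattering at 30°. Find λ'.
47.3251 pm

Using the Compton formula: λ' = λ + λ_C(1 − cos θ)

For θ = 30°, cos θ = √3/2 (exact) ≈ 0.8660, so:
1 − cos 30° = 1 − (√3/2) ≈ 0.1340

Δλ = λ_C × 0.1340 = 2.4263 × 0.1340 = 0.3251 pm

λ' = 47.0 + 0.3251 = 47.3251 pm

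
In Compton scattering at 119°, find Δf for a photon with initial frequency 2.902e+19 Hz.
7.504e+18 Hz (decrease)

Convert frequency to wavelength (c = 299792458 m/s):
λ₀ = c/f₀ = 299792458/2.902e+19 = 1.0330546e-11 m = 10.3305 pm

Calculate Compton shift:
Δλ = λ_C(1 - cos(119°)) = 3.6026 pm

Final wavelength:
λ' = λ₀ + Δλ = 10.3305 + 3.6026 = 13.9332 pm

Final frequency:
f' = c/λ' = 299792458/1.3933155e-11 = 2.1516480e+19 Hz

Frequency shift (decrease):
Δf = f₀ - f' = 2.902e+19 - 2.1516480e+19 = 7.504e+18 Hz

(Intermediate values are shown rounded; full precision is carried through to the final answer.)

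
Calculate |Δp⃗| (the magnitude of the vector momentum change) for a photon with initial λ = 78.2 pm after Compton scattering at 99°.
1.2664e-23 kg·m/s

Photon momentum magnitude is p = h/λ.

Initial momentum:
p₀ = h/λ = 6.6261e-34/7.8200e-11 = 8.4732e-24 kg·m/s

After scattering:
λ' = λ + Δλ = 78.2 + 2.8059 = 81.0059 pm
p' = h/λ' = 6.6261e-34/8.1006e-11 = 8.1797e-24 kg·m/s

Momentum is a vector; the scattered photon's direction makes angle θ = 99° with the incident direction. The magnitude of the vector change Δp⃗ = p⃗₀ − p⃗' is found from the law of cosines:
|Δp⃗|² = p₀² + p'² − 2p₀p'cos θ
|Δp⃗|² = (8.4732e-24)² + (8.1797e-24)² − 2·8.4732e-24·8.1797e-24·cos(99°)
|Δp⃗| = 1.2664e-23 kg·m/s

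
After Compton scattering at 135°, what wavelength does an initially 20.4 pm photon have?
24.5420 pm

Using the Compton formula: λ' = λ + λ_C(1 − cos θ)

For θ = 135°, cos θ = -√2/2 (exact) ≈ -0.7071, so:
1 − cos 135° = 1 − (-√2/2) ≈ 1.7071

Δλ = λ_C × 1.7071 = 2.4263 × 1.7071 = 4.1420 pm

λ' = 20.4 + 4.1420 = 24.5420 pm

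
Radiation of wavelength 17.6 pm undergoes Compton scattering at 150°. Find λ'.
22.1276 pm

Using the Compton formula: λ' = λ + λ_C(1 − cos θ)

For θ = 150°, cos θ = -√3/2 (exact) ≈ -0.8660, so:
1 − cos 150° = 1 − (-√3/2) ≈ 1.8660

Δλ = λ_C × 1.8660 = 2.4263 × 1.8660 = 4.5276 pm

λ' = 17.6 + 4.5276 = 22.1276 pm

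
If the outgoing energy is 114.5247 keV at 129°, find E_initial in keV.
180.3999 keV

Convert final energy to wavelength (hc ≈ 1239.842 keV·pm):
λ' = hc/E' = 1239.842 / 114.5247 = 10.8260 pm

Calculate the Compton shift:
Δλ = λ_C(1 - cos(129°))
Δλ = 2.4263 × (1 - cos(129°))
Δλ = 3.9532 pm

Initial wavelength:
λ = λ' - Δλ = 10.8260 - 3.9532 = 6.8727 pm

Initial energy:
E = hc/λ = 1239.842 / 6.8727 = 180.3999 keV

(Intermediate values are shown rounded; full precision is carried through to the final answer.)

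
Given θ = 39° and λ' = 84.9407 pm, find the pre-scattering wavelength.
84.4000 pm

From λ' = λ + Δλ, we have λ = λ' - Δλ

First calculate the Compton shift:
Δλ = λ_C(1 - cos θ)
Δλ = 2.4263 × (1 - cos(39°))
Δλ = 2.4263 × 0.2229
Δλ = 0.5407 pm

Initial wavelength:
λ = λ' - Δλ
λ = 84.9407 - 0.5407
λ = 84.4000 pm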